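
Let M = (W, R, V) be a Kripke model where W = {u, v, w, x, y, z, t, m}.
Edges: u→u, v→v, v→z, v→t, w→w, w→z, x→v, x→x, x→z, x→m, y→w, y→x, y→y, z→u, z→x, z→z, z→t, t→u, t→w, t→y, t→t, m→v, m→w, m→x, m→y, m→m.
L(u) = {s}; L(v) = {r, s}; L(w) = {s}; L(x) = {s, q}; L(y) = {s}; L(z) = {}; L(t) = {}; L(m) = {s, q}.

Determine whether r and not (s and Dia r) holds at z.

No

Recall that Dia ψ holds at a world iff ψ holds at some accessible world.
At z: r is false, not (s and Dia r) is true, so r and not (s and Dia r) is false.
  At z: s and Dia r is false, so not (s and Dia r) is true.
    At z: s is false, Dia r is false, so s and Dia r is false.
      At z: Dia r requires r at some successor in {u, x, z, t}.
        At u: r is false.
        At x: r is false.
        At z: r is false.
        At t: r is false.
      So Dia r is false at z.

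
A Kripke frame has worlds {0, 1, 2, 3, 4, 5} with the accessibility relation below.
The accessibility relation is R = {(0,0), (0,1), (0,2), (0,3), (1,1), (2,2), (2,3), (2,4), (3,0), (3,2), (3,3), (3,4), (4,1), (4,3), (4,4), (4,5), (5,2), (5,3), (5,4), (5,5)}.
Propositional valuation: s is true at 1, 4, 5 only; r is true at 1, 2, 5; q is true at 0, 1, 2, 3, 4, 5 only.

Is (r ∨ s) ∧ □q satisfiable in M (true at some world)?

Yes

Let φ = (r ∨ s) ∧ □q. Evaluate φ at each world:
  0 (successors {0, 1, 2, 3}): φ is false.
  1 (successors {1}): φ is true.
  2 (successors {2, 3, 4}): φ is true.
  3 (successors {0, 2, 3, 4}): φ is false.
  4 (successors {1, 3, 4, 5}): φ is true.
  5 (successors {2, 3, 4, 5}): φ is true.
Detail at 1 (witness):
  At 1: r ∨ s is true, □q is true, so (r ∨ s) ∧ □q is true.
    At 1: □q requires q at every successor {1}.
      At 1: q is true.
    So □q is true at 1.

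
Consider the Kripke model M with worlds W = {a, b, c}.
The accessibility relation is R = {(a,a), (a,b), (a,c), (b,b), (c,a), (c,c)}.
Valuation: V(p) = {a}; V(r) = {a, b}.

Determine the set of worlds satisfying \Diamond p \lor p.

Let φ = \Diamond p \lor p. Evaluate φ at each world:
  a (successors {a, b, c}): φ is true.
  b (successors {b}): φ is false.
  c (successors {a, c}): φ is true.
For instance, at b:
  At b: \Diamond p is false, p is false, so \Diamond p \lor p is false.
    At b: \Diamond p requires p at some successor in {b}.
      At b: p is false.
    So \Diamond p is false at b.
Satisfying worlds: {a, c}

a, c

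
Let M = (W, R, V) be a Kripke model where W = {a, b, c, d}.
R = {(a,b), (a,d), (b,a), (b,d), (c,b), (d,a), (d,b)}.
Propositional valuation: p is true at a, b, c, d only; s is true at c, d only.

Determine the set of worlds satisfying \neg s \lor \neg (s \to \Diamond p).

Let φ = \neg s \lor \neg (s \to \Diamond p). Evaluate φ at each world:
  a (successors {b, d}): φ is true.
  b (successors {a, d}): φ is true.
  c (successors {b}): φ is false.
  d (successors {a, b}): φ is false.
For instance, at a:
  At a: \neg s is true, \neg (s \to \Diamond p) is false, so \neg s \lor \neg (s \to \Diamond p) is true.
    At a: s \to \Diamond p is true, so \neg (s \to \Diamond p) is false.
      At a: s is false, \Diamond p is true, so s \to \Diamond p is true.
Satisfying worlds: {a, b}

a, b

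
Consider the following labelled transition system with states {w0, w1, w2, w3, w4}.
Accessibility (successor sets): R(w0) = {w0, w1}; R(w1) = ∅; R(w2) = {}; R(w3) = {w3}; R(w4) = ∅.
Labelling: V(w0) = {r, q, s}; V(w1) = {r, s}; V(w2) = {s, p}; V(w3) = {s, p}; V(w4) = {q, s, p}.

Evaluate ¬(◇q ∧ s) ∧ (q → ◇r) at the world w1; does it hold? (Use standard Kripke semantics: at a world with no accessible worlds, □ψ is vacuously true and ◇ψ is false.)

Yes

At w1: ¬(◇q ∧ s) is true, q → ◇r is true, so ¬(◇q ∧ s) ∧ (q → ◇r) is true.
  At w1: ◇q ∧ s is false, so ¬(◇q ∧ s) is true.
    At w1: ◇q is false, s is true, so ◇q ∧ s is false.
      At w1: no accessible worlds, so ◇q is false.
  At w1: q is false, ◇r is false, so q → ◇r is true.
    At w1: no accessible worlds, so ◇r is false.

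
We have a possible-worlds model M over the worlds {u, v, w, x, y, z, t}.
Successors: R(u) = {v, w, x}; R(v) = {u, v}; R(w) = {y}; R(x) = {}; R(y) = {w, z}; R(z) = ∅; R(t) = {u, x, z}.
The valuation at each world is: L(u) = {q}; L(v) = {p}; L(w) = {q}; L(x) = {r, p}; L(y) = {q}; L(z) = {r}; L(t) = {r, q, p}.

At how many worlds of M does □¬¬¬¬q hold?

3

Let φ = □¬¬¬¬q. Evaluate φ at each world:
  u (successors {v, w, x}): φ is false.
  v (successors {u, v}): φ is false.
  w (successors {y}): φ is true.
  x (successors ∅): φ is true.
  y (successors {w, z}): φ is false.
  z (successors ∅): φ is true.
  t (successors {u, x, z}): φ is false.
For instance, at v:
  At v: □¬¬¬¬q requires ¬¬¬¬q at every successor {u, v}.
    ¬¬¬¬q fails at v, so □¬¬¬¬q is false at v.
Satisfying worlds: {w, x, z}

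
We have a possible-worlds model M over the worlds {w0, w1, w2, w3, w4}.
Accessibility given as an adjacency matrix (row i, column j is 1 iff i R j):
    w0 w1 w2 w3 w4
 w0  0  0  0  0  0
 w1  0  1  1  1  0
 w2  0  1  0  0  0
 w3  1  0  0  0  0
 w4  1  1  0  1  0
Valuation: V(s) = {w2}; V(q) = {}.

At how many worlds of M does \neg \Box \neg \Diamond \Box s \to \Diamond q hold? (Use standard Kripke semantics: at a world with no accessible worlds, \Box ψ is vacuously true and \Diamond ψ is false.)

Let φ = \neg \Box \neg \Diamond \Box s \to \Diamond q. Evaluate φ at each world:
  w0 (successors ∅): φ is true.
  w1 (successors {w1, w2, w3}): φ is false.
  w2 (successors {w1}): φ is true.
  w3 (successors {w0}): φ is true.
  w4 (successors {w0, w1, w3}): φ is false.
For instance, at w4:
  At w4: \neg \Box \neg \Diamond \Box s is true, \Diamond q is false, so \neg \Box \neg \Diamond \Box s \to \Diamond q is false.
    At w4: \Box \neg \Diamond \Box s is false, so \neg \Box \neg \Diamond \Box s is true.
      At w4: \Box \neg \Diamond \Box s requires \neg \Diamond \Box s at every successor {w0, w1, w3}.
        \neg \Diamond \Box s fails at w3, so \Box \neg \Diamond \Box s is false at w4.
    At w4: \Diamond q requires q at some successor in {w0, w1, w3}.
      At w0: q is false.
      At w1: q is false.
      At w3: q is false.
    So \Diamond q is false at w4.
Satisfying worlds: {w0, w2, w3}

3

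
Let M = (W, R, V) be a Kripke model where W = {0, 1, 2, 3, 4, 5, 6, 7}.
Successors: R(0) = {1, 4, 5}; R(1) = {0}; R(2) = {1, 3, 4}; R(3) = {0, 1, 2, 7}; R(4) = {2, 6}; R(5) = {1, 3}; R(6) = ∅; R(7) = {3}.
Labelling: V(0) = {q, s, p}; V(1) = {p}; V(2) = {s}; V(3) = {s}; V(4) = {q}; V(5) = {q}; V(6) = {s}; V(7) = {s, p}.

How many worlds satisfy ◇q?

4

Recall that ◇ψ holds at a world iff ψ holds at some accessible world.
Let φ = ◇q. Evaluate φ at each world:
  0 (successors {1, 4, 5}): φ is true.
  1 (successors {0}): φ is true.
  2 (successors {1, 3, 4}): φ is true.
  3 (successors {0, 1, 2, 7}): φ is true.
  4 (successors {2, 6}): φ is false.
  5 (successors {1, 3}): φ is false.
  6 (successors ∅): φ is false.
  7 (successors {3}): φ is false.
For instance, at 1:
  At 1: ◇q requires q at some successor in {0}.
    q holds at 0, so ◇q is true at 1.
Satisfying worlds: {0, 1, 2, 3}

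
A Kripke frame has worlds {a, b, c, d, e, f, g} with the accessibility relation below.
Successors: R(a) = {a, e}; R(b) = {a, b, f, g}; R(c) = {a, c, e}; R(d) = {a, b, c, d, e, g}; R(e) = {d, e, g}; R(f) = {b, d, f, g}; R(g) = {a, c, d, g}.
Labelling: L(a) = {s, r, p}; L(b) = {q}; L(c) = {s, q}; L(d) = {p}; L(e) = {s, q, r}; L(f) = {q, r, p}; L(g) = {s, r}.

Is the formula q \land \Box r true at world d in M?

No

At d: q is false, \Box r is false, so q \land \Box r is false.
  At d: \Box r requires r at every successor {a, b, c, d, e, g}.
    r fails at b, so \Box r is false at d.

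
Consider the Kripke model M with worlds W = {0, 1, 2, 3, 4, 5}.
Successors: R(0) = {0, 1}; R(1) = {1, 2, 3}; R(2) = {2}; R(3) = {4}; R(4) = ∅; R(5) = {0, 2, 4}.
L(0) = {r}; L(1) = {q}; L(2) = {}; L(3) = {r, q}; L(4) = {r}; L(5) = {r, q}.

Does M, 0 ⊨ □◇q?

At 0: □◇q requires ◇q at every successor {0, 1}.
    At 0: ◇q requires q at some successor in {0, 1}.
      q holds at 1, so ◇q is true at 0.
    At 1: ◇q requires q at some successor in {1, 2, 3}.
      q holds at 1, so ◇q is true at 1.
So □◇q is true at 0.

Yes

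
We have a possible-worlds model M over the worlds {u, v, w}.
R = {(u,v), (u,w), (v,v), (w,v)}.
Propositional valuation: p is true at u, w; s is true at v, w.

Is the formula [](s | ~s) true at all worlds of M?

Yes

Let φ = [](s | ~s). Evaluate φ at each world:
  u (successors {v, w}): φ is true.
  v (successors {v}): φ is true.
  w (successors {v}): φ is true.
For instance, at u:
  At u: [](s | ~s) requires s | ~s at every successor {v, w}.
    At v: s | ~s is true.
    At w: s | ~s is true.
  So [](s | ~s) is true at u.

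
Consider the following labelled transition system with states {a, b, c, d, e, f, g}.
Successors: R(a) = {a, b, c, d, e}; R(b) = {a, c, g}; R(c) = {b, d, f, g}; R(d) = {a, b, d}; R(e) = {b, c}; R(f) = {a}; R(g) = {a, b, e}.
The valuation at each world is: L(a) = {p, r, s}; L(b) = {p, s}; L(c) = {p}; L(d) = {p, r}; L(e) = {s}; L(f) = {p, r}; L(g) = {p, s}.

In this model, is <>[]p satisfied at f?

At f: <>[]p requires []p at some successor in {a}.
  At a: []p is false.
So <>[]p is false at f.

No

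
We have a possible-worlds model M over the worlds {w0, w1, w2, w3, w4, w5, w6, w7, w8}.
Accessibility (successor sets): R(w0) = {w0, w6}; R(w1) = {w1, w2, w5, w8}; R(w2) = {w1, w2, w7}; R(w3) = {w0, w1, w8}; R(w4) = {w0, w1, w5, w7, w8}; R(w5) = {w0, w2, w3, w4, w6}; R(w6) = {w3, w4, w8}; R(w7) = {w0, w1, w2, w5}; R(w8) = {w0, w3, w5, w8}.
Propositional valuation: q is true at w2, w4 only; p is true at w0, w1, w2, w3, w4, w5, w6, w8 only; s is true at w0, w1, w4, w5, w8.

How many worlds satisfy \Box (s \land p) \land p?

Let φ = \Box (s \land p) \land p. Evaluate φ at each world:
  w0 (successors {w0, w6}): φ is false.
  w1 (successors {w1, w2, w5, w8}): φ is false.
  w2 (successors {w1, w2, w7}): φ is false.
  w3 (successors {w0, w1, w8}): φ is true.
  w4 (successors {w0, w1, w5, w7, w8}): φ is false.
  w5 (successors {w0, w2, w3, w4, w6}): φ is false.
  w6 (successors {w3, w4, w8}): φ is false.
  w7 (successors {w0, w1, w2, w5}): φ is false.
  w8 (successors {w0, w3, w5, w8}): φ is false.
For instance, at w0:
  At w0: \Box (s \land p) is false, p is true, so \Box (s \land p) \land p is false.
    At w0: \Box (s \land p) requires s \land p at every successor {w0, w6}.
      s \land p fails at w6, so \Box (s \land p) is false at w0.
Satisfying worlds: {w3}

1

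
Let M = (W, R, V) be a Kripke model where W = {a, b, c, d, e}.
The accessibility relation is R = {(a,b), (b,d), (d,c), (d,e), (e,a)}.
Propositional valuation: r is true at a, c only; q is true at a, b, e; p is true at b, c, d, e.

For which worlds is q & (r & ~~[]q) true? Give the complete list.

Let φ = q & (r & ~~[]q). Evaluate φ at each world:
  a (successors {b}): φ is true.
  b (successors {d}): φ is false.
  c (successors ∅): φ is false.
  d (successors {c, e}): φ is false.
  e (successors {a}): φ is false.
For instance, at a:
  At a: q is true, r & ~~[]q is true, so q & (r & ~~[]q) is true.
    At a: r is true, ~~[]q is true, so r & ~~[]q is true.
      At a: ~[]q is false, so ~~[]q is true.
Satisfying worlds: {a}

a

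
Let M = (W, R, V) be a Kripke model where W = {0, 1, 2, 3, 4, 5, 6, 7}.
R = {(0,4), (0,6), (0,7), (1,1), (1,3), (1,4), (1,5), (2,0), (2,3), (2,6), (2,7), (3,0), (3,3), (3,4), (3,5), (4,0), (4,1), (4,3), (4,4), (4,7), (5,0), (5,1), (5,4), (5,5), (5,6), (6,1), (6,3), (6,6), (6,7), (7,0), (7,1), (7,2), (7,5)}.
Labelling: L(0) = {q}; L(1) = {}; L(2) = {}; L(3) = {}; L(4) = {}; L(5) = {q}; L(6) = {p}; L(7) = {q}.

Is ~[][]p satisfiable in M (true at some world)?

Let φ = ~[][]p. Evaluate φ at each world:
  0 (successors {4, 6, 7}): φ is true.
  1 (successors {1, 3, 4, 5}): φ is true.
  2 (successors {0, 3, 6, 7}): φ is true.
  3 (successors {0, 3, 4, 5}): φ is true.
  4 (successors {0, 1, 3, 4, 7}): φ is true.
  5 (successors {0, 1, 4, 5, 6}): φ is true.
  6 (successors {1, 3, 6, 7}): φ is true.
  7 (successors {0, 1, 2, 5}): φ is true.
Detail at 0 (witness):
  At 0: [][]p is false, so ~[][]p is true.
    At 0: [][]p requires []p at every successor {4, 6, 7}.
      []p fails at 4, so [][]p is false at 0.

Yes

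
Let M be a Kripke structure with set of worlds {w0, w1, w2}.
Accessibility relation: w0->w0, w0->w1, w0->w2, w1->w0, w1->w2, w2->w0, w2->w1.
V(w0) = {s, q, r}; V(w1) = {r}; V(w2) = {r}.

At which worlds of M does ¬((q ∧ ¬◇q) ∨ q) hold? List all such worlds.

Let φ = ¬((q ∧ ¬◇q) ∨ q). Evaluate φ at each world:
  w0 (successors {w0, w1, w2}): φ is false.
  w1 (successors {w0, w2}): φ is true.
  w2 (successors {w0, w1}): φ is true.
For instance, at w0:
  At w0: (q ∧ ¬◇q) ∨ q is true, so ¬((q ∧ ¬◇q) ∨ q) is false.
    At w0: q ∧ ¬◇q is false, q is true, so (q ∧ ¬◇q) ∨ q is true.
      At w0: q is true, ¬◇q is false, so q ∧ ¬◇q is false.
Satisfying worlds: {w1, w2}

w1, w2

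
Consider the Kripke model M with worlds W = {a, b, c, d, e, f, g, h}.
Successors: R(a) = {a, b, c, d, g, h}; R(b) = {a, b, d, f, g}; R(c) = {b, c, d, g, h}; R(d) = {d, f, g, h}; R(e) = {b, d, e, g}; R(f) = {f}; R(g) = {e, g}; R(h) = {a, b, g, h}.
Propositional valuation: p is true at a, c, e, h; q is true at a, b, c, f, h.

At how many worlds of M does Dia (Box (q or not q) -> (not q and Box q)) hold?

Let φ = Dia (Box (q or not q) -> (not q and Box q)). Evaluate φ at each world:
  a (successors {a, b, c, d, g, h}): φ is false.
  b (successors {a, b, d, f, g}): φ is false.
  c (successors {b, c, d, g, h}): φ is false.
  d (successors {d, f, g, h}): φ is false.
  e (successors {b, d, e, g}): φ is false.
  f (successors {f}): φ is false.
  g (successors {e, g}): φ is false.
  h (successors {a, b, g, h}): φ is false.
For instance, at a:
  At a: Dia (Box (q or not q) -> (not q and Box q)) requires Box (q or not q) -> (not q and Box q) at some successor in {a, b, c, d, g, h}.
    At a: Box (q or not q) -> (not q and Box q) is false.
    At b: Box (q or not q) -> (not q and Box q) is false.
    At c: Box (q or not q) -> (not q and Box q) is false.
    At d: Box (q or not q) -> (not q and Box q) is false.
    At g: Box (q or not q) -> (not q and Box q) is false.
    At h: Box (q or not q) -> (not q and Box q) is false.
  So Dia (Box (q or not q) -> (not q and Box q)) is false at a.
Satisfying worlds: none.

0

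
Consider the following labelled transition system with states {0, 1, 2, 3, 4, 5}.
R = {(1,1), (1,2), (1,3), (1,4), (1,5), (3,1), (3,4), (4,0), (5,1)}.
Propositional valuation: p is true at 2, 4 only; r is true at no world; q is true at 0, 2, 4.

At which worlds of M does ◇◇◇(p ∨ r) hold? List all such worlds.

Let φ = ◇◇◇(p ∨ r). Evaluate φ at each world:
  0 (successors ∅): φ is false.
  1 (successors {1, 2, 3, 4, 5}): φ is true.
  2 (successors ∅): φ is false.
  3 (successors {1, 4}): φ is true.
  4 (successors {0}): φ is false.
  5 (successors {1}): φ is true.
For instance, at 1:
  At 1: ◇◇◇(p ∨ r) requires ◇◇(p ∨ r) at some successor in {1, 2, 3, 4, 5}.
    ◇◇(p ∨ r) holds at 1, so ◇◇◇(p ∨ r) is true at 1.
      At 1: ◇◇(p ∨ r) requires ◇(p ∨ r) at some successor in {1, 2, 3, 4, 5}.
        ◇(p ∨ r) holds at 1, so ◇◇(p ∨ r) is true at 1.
Satisfying worlds: {1, 3, 5}

1, 3, 5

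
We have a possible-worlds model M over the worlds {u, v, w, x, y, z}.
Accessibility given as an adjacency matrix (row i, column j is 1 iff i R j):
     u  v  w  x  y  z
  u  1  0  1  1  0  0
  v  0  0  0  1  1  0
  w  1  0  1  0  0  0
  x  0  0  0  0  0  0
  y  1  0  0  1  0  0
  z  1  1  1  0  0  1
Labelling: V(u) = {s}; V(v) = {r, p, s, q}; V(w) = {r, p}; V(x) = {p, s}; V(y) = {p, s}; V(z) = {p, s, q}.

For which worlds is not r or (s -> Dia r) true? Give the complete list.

Recall that Dia ψ holds at a world iff ψ holds at some accessible world.
Let φ = not r or (s -> Dia r). Evaluate φ at each world:
  u (successors {u, w, x}): φ is true.
  v (successors {x, y}): φ is false.
  w (successors {u, w}): φ is true.
  x (successors ∅): φ is true.
  y (successors {u, x}): φ is true.
  z (successors {u, v, w, z}): φ is true.
For instance, at u:
  At u: not r is true, s -> Dia r is true, so not r or (s -> Dia r) is true.
    At u: s is true, Dia r is true, so s -> Dia r is true.
      At u: Dia r requires r at some successor in {u, w, x}.
        r holds at w, so Dia r is true at u.
Satisfying worlds: {u, w, x, y, z}

u, w, x, y, z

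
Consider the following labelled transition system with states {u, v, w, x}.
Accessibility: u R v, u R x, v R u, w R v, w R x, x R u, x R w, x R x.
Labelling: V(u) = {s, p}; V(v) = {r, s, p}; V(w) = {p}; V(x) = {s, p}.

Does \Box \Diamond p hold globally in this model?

Let φ = \Box \Diamond p. Evaluate φ at each world:
  u (successors {v, x}): φ is true.
  v (successors {u}): φ is true.
  w (successors {v, x}): φ is true.
  x (successors {u, w, x}): φ is true.
For instance, at x:
  At x: \Box \Diamond p requires \Diamond p at every successor {u, w, x}.
      At u: \Diamond p requires p at some successor in {v, x}.
        p holds at v, so \Diamond p is true at u.
      At w: \Diamond p requires p at some successor in {v, x}.
        p holds at v, so \Diamond p is true at w.
      At x: \Diamond p requires p at some successor in {u, w, x}.
        p holds at u, so \Diamond p is true at x.
  So \Box \Diamond p is true at x.

Yes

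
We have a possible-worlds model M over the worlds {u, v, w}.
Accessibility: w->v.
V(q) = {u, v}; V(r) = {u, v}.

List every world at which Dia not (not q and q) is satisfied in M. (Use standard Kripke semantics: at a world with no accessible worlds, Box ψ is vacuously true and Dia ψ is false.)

Let φ = Dia not (not q and q). Evaluate φ at each world:
  u (successors ∅): φ is false.
  v (successors ∅): φ is false.
  w (successors {v}): φ is true.
For instance, at w:
  At w: Dia not (not q and q) requires not (not q and q) at some successor in {v}.
    not (not q and q) holds at v, so Dia not (not q and q) is true at w.
Satisfying worlds: {w}

w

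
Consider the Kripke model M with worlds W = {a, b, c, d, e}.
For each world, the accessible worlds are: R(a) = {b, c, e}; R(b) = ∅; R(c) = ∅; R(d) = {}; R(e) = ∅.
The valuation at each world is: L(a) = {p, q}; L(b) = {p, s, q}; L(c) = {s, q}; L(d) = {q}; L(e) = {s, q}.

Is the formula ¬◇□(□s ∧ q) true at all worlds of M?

No

Let φ = ¬◇□(□s ∧ q). Evaluate φ at each world:
  a (successors {b, c, e}): φ is false.
  b (successors ∅): φ is true.
  c (successors ∅): φ is true.
  d (successors ∅): φ is true.
  e (successors ∅): φ is true.
Detail at a (counterexample):
  At a: ◇□(□s ∧ q) is true, so ¬◇□(□s ∧ q) is false.
    At a: ◇□(□s ∧ q) requires □(□s ∧ q) at some successor in {b, c, e}.
      □(□s ∧ q) holds at b, so ◇□(□s ∧ q) is true at a.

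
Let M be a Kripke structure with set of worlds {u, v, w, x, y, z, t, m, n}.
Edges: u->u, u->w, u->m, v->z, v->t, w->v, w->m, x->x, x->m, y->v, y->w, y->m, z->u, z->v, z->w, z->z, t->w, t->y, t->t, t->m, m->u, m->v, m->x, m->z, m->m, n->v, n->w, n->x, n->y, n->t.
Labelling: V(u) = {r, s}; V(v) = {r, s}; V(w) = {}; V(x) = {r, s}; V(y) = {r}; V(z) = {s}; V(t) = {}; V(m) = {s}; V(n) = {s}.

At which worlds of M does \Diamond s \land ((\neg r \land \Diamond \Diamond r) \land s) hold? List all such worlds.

z, m, n

Let φ = \Diamond s \land ((\neg r \land \Diamond \Diamond r) \land s). Evaluate φ at each world:
  u (successors {u, w, m}): φ is false.
  v (successors {z, t}): φ is false.
  w (successors {v, m}): φ is false.
  x (successors {x, m}): φ is false.
  y (successors {v, w, m}): φ is false.
  z (successors {u, v, w, z}): φ is true.
  t (successors {w, y, t, m}): φ is false.
  m (successors {u, v, x, z, m}): φ is true.
  n (successors {v, w, x, y, t}): φ is true.
For instance, at n:
  At n: \Diamond s is true, (\neg r \land \Diamond \Diamond r) \land s is true, so \Diamond s \land ((\neg r \land \Diamond \Diamond r) \land s) is true.
    At n: \Diamond s requires s at some successor in {v, w, x, y, t}.
      s holds at v, so \Diamond s is true at n.
    At n: \neg r \land \Diamond \Diamond r is true, s is true, so (\neg r \land \Diamond \Diamond r) \land s is true.
      At n: \neg r is true, \Diamond \Diamond r is true, so \neg r \land \Diamond \Diamond r is true.
Satisfying worlds: {z, m, n}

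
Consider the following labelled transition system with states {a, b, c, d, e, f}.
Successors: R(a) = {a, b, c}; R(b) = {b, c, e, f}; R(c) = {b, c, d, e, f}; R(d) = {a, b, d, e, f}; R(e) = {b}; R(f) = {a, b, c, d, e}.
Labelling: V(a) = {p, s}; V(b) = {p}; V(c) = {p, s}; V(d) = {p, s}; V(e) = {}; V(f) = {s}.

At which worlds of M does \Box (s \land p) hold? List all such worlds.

none

Let φ = \Box (s \land p). Evaluate φ at each world:
  a (successors {a, b, c}): φ is false.
  b (successors {b, c, e, f}): φ is false.
  c (successors {b, c, d, e, f}): φ is false.
  d (successors {a, b, d, e, f}): φ is false.
  e (successors {b}): φ is false.
  f (successors {a, b, c, d, e}): φ is false.
For instance, at e:
  At e: \Box (s \land p) requires s \land p at every successor {b}.
    s \land p fails at b, so \Box (s \land p) is false at e.
Satisfying worlds: none.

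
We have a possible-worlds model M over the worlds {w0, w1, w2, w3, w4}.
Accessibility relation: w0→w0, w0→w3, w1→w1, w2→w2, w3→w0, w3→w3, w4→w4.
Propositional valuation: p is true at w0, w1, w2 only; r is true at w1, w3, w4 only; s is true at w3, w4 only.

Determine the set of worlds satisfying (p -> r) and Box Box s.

w4

Let φ = (p -> r) and Box Box s. Evaluate φ at each world:
  w0 (successors {w0, w3}): φ is false.
  w1 (successors {w1}): φ is false.
  w2 (successors {w2}): φ is false.
  w3 (successors {w0, w3}): φ is false.
  w4 (successors {w4}): φ is true.
For instance, at w1:
  At w1: p -> r is true, Box Box s is false, so (p -> r) and Box Box s is false.
    At w1: Box Box s requires Box s at every successor {w1}.
      Box s fails at w1, so Box Box s is false at w1.
Satisfying worlds: {w4}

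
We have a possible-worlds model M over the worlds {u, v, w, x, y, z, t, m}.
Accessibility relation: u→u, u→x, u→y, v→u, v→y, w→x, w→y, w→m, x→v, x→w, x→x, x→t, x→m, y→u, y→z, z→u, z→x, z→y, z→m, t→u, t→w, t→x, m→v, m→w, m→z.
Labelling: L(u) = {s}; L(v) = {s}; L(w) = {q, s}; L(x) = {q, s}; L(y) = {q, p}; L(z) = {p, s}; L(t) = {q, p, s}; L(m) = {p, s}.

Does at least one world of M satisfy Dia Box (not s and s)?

Let φ = Dia Box (not s and s). Evaluate φ at each world:
  u (successors {u, x, y}): φ is false.
  v (successors {u, y}): φ is false.
  w (successors {x, y, m}): φ is false.
  x (successors {v, w, x, t, m}): φ is false.
  y (successors {u, z}): φ is false.
  z (successors {u, x, y, m}): φ is false.
  t (successors {u, w, x}): φ is false.
  m (successors {v, w, z}): φ is false.
For instance, at u:
  At u: Dia Box (not s and s) requires Box (not s and s) at some successor in {u, x, y}.
    At u: Box (not s and s) is false.
    At x: Box (not s and s) is false.
    At y: Box (not s and s) is false.
  So Dia Box (not s and s) is false at u.

No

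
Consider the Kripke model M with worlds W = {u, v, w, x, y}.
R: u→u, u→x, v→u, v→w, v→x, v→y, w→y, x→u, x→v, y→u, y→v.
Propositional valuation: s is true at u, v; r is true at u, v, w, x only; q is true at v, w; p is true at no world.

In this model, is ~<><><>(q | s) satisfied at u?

No

At u: <><><>(q | s) is true, so ~<><><>(q | s) is false.
  At u: <><><>(q | s) requires <><>(q | s) at some successor in {u, x}.
    <><>(q | s) holds at u, so <><><>(q | s) is true at u.
      At u: <><>(q | s) requires <>(q | s) at some successor in {u, x}.
        <>(q | s) holds at u, so <><>(q | s) is true at u.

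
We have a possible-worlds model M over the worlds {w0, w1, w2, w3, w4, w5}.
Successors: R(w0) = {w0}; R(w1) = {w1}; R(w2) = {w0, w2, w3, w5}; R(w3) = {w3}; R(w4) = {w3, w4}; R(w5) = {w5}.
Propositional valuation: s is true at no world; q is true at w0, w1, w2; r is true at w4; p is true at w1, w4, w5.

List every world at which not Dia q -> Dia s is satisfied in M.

Let φ = not Dia q -> Dia s. Evaluate φ at each world:
  w0 (successors {w0}): φ is true.
  w1 (successors {w1}): φ is true.
  w2 (successors {w0, w2, w3, w5}): φ is true.
  w3 (successors {w3}): φ is false.
  w4 (successors {w3, w4}): φ is false.
  w5 (successors {w5}): φ is false.
For instance, at w5:
  At w5: not Dia q is true, Dia s is false, so not Dia q -> Dia s is false.
    At w5: Dia q is false, so not Dia q is true.
      At w5: Dia q requires q at some successor in {w5}.
        At w5: q is false.
      So Dia q is false at w5.
    At w5: Dia s requires s at some successor in {w5}.
      At w5: s is false.
    So Dia s is false at w5.
Satisfying worlds: {w0, w1, w2}

w0, w1, w2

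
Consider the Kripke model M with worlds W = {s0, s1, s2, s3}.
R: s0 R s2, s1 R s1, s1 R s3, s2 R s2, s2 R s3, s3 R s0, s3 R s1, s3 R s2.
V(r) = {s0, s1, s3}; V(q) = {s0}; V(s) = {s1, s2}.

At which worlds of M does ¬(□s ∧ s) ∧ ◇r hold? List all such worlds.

Recall that □ψ holds at a world iff ψ holds at every accessible world, and ◇ψ holds iff ψ holds at some accessible world.
Let φ = ¬(□s ∧ s) ∧ ◇r. Evaluate φ at each world:
  s0 (successors {s2}): φ is false.
  s1 (successors {s1, s3}): φ is true.
  s2 (successors {s2, s3}): φ is true.
  s3 (successors {s0, s1, s2}): φ is true.
For instance, at s2:
  At s2: ¬(□s ∧ s) is true, ◇r is true, so ¬(□s ∧ s) ∧ ◇r is true.
    At s2: □s ∧ s is false, so ¬(□s ∧ s) is true.
      At s2: □s is false, s is true, so □s ∧ s is false.
    At s2: ◇r requires r at some successor in {s2, s3}.
      r holds at s3, so ◇r is true at s2.
Satisfying worlds: {s1, s2, s3}

s1, s2, s3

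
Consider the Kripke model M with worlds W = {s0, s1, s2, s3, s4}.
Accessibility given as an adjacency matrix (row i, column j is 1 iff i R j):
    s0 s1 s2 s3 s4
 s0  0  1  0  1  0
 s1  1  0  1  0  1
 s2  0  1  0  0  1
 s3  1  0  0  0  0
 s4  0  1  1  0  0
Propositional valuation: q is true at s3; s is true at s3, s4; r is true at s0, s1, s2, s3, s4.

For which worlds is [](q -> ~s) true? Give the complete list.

s1, s2, s3, s4

Let φ = [](q -> ~s). Evaluate φ at each world:
  s0 (successors {s1, s3}): φ is false.
  s1 (successors {s0, s2, s4}): φ is true.
  s2 (successors {s1, s4}): φ is true.
  s3 (successors {s0}): φ is true.
  s4 (successors {s1, s2}): φ is true.
For instance, at s3:
  At s3: [](q -> ~s) requires q -> ~s at every successor {s0}.
    At s0: q -> ~s is true.
  So [](q -> ~s) is true at s3.
Satisfying worlds: {s1, s2, s3, s4}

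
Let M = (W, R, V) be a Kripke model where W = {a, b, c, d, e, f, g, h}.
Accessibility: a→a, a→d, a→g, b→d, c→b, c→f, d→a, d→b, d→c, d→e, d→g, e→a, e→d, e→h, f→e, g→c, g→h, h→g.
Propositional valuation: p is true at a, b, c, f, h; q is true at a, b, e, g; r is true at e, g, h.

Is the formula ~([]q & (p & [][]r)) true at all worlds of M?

Let φ = ~([]q & (p & [][]r)). Evaluate φ at each world:
  a (successors {a, d, g}): φ is true.
  b (successors {d}): φ is true.
  c (successors {b, f}): φ is true.
  d (successors {a, b, c, e, g}): φ is true.
  e (successors {a, d, h}): φ is true.
  f (successors {e}): φ is true.
  g (successors {c, h}): φ is true.
  h (successors {g}): φ is true.
For instance, at a:
  At a: []q & (p & [][]r) is false, so ~([]q & (p & [][]r)) is true.
    At a: []q is false, p & [][]r is false, so []q & (p & [][]r) is false.
      At a: []q requires q at every successor {a, d, g}.
        q fails at d, so []q is false at a.
      At a: p is true, [][]r is false, so p & [][]r is false.

Yes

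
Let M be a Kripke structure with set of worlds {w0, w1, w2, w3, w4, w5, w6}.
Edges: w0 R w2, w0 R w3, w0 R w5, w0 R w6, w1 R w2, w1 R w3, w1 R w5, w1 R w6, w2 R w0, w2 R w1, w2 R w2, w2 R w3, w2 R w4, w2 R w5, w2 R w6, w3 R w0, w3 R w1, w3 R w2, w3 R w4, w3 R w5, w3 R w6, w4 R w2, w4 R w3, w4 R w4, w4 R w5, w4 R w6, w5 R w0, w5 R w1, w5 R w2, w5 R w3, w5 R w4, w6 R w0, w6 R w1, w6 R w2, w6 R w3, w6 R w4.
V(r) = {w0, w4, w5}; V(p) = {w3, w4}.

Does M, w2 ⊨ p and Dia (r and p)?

No

Recall that Dia ψ holds at a world iff ψ holds at some accessible world.
At w2: p is false, Dia (r and p) is true, so p and Dia (r and p) is false.
  At w2: Dia (r and p) requires r and p at some successor in {w0, w1, w2, w3, w4, w5, w6}.
    r and p holds at w4, so Dia (r and p) is true at w2.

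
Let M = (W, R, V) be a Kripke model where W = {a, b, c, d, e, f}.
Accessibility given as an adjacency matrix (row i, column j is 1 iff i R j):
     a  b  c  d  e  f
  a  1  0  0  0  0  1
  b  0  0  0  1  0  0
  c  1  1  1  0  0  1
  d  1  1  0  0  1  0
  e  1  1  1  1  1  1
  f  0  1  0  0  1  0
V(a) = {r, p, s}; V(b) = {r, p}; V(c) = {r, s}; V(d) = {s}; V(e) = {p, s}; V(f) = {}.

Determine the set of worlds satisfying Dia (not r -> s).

a, b, c, d, e, f

Let φ = Dia (not r -> s). Evaluate φ at each world:
  a (successors {a, f}): φ is true.
  b (successors {d}): φ is true.
  c (successors {a, b, c, f}): φ is true.
  d (successors {a, b, e}): φ is true.
  e (successors {a, b, c, d, e, f}): φ is true.
  f (successors {b, e}): φ is true.
For instance, at f:
  At f: Dia (not r -> s) requires not r -> s at some successor in {b, e}.
    not r -> s holds at b, so Dia (not r -> s) is true at f.
Satisfying worlds: {a, b, c, d, e, f}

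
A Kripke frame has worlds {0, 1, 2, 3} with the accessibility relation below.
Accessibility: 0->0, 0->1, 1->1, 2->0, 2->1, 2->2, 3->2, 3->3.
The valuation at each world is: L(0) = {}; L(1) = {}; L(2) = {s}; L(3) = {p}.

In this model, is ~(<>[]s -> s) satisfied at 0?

No

Recall that []ψ holds at a world iff ψ holds at every accessible world, and <>ψ holds iff ψ holds at some accessible world.
At 0: <>[]s -> s is true, so ~(<>[]s -> s) is false.
  At 0: <>[]s is false, s is false, so <>[]s -> s is true.
    At 0: <>[]s requires []s at some successor in {0, 1}.
      At 0: []s is false.
      At 1: []s is false.
    So <>[]s is false at 0.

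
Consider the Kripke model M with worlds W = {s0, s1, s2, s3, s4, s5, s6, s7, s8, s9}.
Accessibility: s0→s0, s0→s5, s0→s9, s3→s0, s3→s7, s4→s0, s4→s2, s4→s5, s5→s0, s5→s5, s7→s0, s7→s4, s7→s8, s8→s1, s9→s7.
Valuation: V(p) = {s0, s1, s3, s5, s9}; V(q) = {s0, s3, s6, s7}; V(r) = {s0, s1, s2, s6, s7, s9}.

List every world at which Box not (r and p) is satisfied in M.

Let φ = Box not (r and p). Evaluate φ at each world:
  s0 (successors {s0, s5, s9}): φ is false.
  s1 (successors ∅): φ is true.
  s2 (successors ∅): φ is true.
  s3 (successors {s0, s7}): φ is false.
  s4 (successors {s0, s2, s5}): φ is false.
  s5 (successors {s0, s5}): φ is false.
  s6 (successors ∅): φ is true.
  s7 (successors {s0, s4, s8}): φ is false.
  s8 (successors {s1}): φ is false.
  s9 (successors {s7}): φ is true.
For instance, at s9:
  At s9: Box not (r and p) requires not (r and p) at every successor {s7}.
    At s7: not (r and p) is true.
  So Box not (r and p) is true at s9.
Satisfying worlds: {s1, s2, s6, s9}

s1, s2, s6, s9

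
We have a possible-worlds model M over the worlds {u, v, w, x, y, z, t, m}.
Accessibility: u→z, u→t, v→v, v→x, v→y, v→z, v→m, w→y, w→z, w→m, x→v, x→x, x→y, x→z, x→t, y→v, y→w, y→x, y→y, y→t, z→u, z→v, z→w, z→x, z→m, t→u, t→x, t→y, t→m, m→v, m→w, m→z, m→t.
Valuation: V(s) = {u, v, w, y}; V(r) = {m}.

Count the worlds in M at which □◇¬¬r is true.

Let φ = □◇¬¬r. Evaluate φ at each world:
  u (successors {z, t}): φ is true.
  v (successors {v, x, y, z, m}): φ is false.
  w (successors {y, z, m}): φ is false.
  x (successors {v, x, y, z, t}): φ is false.
  y (successors {v, w, x, y, t}): φ is false.
  z (successors {u, v, w, x, m}): φ is false.
  t (successors {u, x, y, m}): φ is false.
  m (successors {v, w, z, t}): φ is true.
For instance, at x:
  At x: □◇¬¬r requires ◇¬¬r at every successor {v, x, y, z, t}.
    ◇¬¬r fails at x, so □◇¬¬r is false at x.
      At x: ◇¬¬r requires ¬¬r at some successor in {v, x, y, z, t}.
        At v: ¬¬r is false.
        At x: ¬¬r is false.
        At y: ¬¬r is false.
        At z: ¬¬r is false.
        At t: ¬¬r is false.
      So ◇¬¬r is false at x.
Satisfying worlds: {u, m}

2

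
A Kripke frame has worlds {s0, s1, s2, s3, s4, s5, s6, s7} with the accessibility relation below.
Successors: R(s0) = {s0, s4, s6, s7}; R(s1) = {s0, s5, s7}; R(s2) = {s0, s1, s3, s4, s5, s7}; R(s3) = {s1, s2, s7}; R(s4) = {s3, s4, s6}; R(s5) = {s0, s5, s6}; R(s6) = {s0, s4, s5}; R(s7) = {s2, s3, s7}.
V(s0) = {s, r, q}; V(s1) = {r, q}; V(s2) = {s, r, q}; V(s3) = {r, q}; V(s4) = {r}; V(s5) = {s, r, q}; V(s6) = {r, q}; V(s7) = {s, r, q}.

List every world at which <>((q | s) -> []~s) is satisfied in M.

Let φ = <>((q | s) -> []~s). Evaluate φ at each world:
  s0 (successors {s0, s4, s6, s7}): φ is true.
  s1 (successors {s0, s5, s7}): φ is false.
  s2 (successors {s0, s1, s3, s4, s5, s7}): φ is true.
  s3 (successors {s1, s2, s7}): φ is false.
  s4 (successors {s3, s4, s6}): φ is true.
  s5 (successors {s0, s5, s6}): φ is false.
  s6 (successors {s0, s4, s5}): φ is true.
  s7 (successors {s2, s3, s7}): φ is false.
For instance, at s7:
  At s7: <>((q | s) -> []~s) requires (q | s) -> []~s at some successor in {s2, s3, s7}.
    At s2: (q | s) -> []~s is false.
    At s3: (q | s) -> []~s is false.
    At s7: (q | s) -> []~s is false.
  So <>((q | s) -> []~s) is false at s7.
Satisfying worlds: {s0, s2, s4, s6}

s0, s2, s4, s6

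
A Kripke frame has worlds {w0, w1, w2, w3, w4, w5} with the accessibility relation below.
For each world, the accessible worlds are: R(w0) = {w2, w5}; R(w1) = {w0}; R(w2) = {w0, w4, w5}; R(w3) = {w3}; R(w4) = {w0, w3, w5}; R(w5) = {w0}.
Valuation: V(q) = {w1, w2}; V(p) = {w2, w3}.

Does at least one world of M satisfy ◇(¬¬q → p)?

Let φ = ◇(¬¬q → p). Evaluate φ at each world:
  w0 (successors {w2, w5}): φ is true.
  w1 (successors {w0}): φ is true.
  w2 (successors {w0, w4, w5}): φ is true.
  w3 (successors {w3}): φ is true.
  w4 (successors {w0, w3, w5}): φ is true.
  w5 (successors {w0}): φ is true.
Detail at w0 (witness):
  At w0: ◇(¬¬q → p) requires ¬¬q → p at some successor in {w2, w5}.
    ¬¬q → p holds at w2, so ◇(¬¬q → p) is true at w0.

Yes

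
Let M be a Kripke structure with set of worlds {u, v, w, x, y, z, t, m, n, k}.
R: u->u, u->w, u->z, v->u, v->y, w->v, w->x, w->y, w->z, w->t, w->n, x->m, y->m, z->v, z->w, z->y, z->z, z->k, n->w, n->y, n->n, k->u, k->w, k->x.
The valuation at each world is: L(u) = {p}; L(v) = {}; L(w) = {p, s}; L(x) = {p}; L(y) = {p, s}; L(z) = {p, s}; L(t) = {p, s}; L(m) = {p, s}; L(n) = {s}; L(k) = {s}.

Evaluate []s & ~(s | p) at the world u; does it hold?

At u: []s is false, ~(s | p) is false, so []s & ~(s | p) is false.
  At u: []s requires s at every successor {u, w, z}.
    s fails at u, so []s is false at u.

No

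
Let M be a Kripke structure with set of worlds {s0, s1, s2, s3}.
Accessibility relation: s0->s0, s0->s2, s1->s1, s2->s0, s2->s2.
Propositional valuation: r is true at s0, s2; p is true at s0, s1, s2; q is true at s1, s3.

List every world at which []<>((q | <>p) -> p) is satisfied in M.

s0, s1, s2, s3

Recall that []ψ holds at a world iff ψ holds at every accessible world, and <>ψ holds iff ψ holds at some accessible world.
Let φ = []<>((q | <>p) -> p). Evaluate φ at each world:
  s0 (successors {s0, s2}): φ is true.
  s1 (successors {s1}): φ is true.
  s2 (successors {s0, s2}): φ is true.
  s3 (successors ∅): φ is true.
For instance, at s2:
  At s2: []<>((q | <>p) -> p) requires <>((q | <>p) -> p) at every successor {s0, s2}.
      At s0: <>((q | <>p) -> p) requires (q | <>p) -> p at some successor in {s0, s2}.
        (q | <>p) -> p holds at s0, so <>((q | <>p) -> p) is true at s0.
      At s2: <>((q | <>p) -> p) requires (q | <>p) -> p at some successor in {s0, s2}.
        (q | <>p) -> p holds at s0, so <>((q | <>p) -> p) is true at s2.
  So []<>((q | <>p) -> p) is true at s2.
Satisfying worlds: {s0, s1, s2, s3}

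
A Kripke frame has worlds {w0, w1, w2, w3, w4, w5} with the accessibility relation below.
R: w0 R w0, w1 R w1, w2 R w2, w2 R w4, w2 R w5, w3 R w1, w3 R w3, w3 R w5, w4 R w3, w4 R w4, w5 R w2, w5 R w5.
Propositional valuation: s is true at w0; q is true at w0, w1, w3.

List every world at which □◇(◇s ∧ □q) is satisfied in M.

w0

Let φ = □◇(◇s ∧ □q). Evaluate φ at each world:
  w0 (successors {w0}): φ is true.
  w1 (successors {w1}): φ is false.
  w2 (successors {w2, w4, w5}): φ is false.
  w3 (successors {w1, w3, w5}): φ is false.
  w4 (successors {w3, w4}): φ is false.
  w5 (successors {w2, w5}): φ is false.
For instance, at w3:
  At w3: □◇(◇s ∧ □q) requires ◇(◇s ∧ □q) at every successor {w1, w3, w5}.
    ◇(◇s ∧ □q) fails at w1, so □◇(◇s ∧ □q) is false at w3.
      At w1: ◇(◇s ∧ □q) requires ◇s ∧ □q at some successor in {w1}.
        At w1: ◇s ∧ □q is false.
      So ◇(◇s ∧ □q) is false at w1.
Satisfying worlds: {w0}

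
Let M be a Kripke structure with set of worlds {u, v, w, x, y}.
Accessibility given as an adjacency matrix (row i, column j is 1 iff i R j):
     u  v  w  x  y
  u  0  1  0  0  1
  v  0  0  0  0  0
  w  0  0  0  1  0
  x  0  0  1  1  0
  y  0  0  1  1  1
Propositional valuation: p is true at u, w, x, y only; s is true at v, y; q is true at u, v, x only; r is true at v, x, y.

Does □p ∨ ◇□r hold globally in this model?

Yes

Let φ = □p ∨ ◇□r. Evaluate φ at each world:
  u (successors {v, y}): φ is true.
  v (successors ∅): φ is true.
  w (successors {x}): φ is true.
  x (successors {w, x}): φ is true.
  y (successors {w, x, y}): φ is true.
For instance, at x:
  At x: □p is true, ◇□r is true, so □p ∨ ◇□r is true.
    At x: □p requires p at every successor {w, x}.
      At w: p is true.
      At x: p is true.
    So □p is true at x.
    At x: ◇□r requires □r at some successor in {w, x}.
      □r holds at w, so ◇□r is true at x.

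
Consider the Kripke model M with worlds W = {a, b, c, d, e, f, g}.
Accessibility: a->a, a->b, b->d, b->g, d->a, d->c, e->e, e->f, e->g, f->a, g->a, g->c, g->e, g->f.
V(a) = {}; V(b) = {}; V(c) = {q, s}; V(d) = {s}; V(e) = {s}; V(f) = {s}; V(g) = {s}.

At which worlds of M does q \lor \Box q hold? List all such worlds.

Let φ = q \lor \Box q. Evaluate φ at each world:
  a (successors {a, b}): φ is false.
  b (successors {d, g}): φ is false.
  c (successors ∅): φ is true.
  d (successors {a, c}): φ is false.
  e (successors {e, f, g}): φ is false.
  f (successors {a}): φ is false.
  g (successors {a, c, e, f}): φ is false.
For instance, at b:
  At b: q is false, \Box q is false, so q \lor \Box q is false.
    At b: \Box q requires q at every successor {d, g}.
      q fails at d, so \Box q is false at b.
Satisfying worlds: {c}

c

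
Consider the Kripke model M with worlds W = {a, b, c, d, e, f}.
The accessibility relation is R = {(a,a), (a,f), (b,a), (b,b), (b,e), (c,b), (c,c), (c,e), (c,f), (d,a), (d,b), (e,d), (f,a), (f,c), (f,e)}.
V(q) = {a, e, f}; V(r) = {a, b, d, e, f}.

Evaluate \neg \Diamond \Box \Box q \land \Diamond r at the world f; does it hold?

At f: \neg \Diamond \Box \Box q is true, \Diamond r is true, so \neg \Diamond \Box \Box q \land \Diamond r is true.
  At f: \Diamond \Box \Box q is false, so \neg \Diamond \Box \Box q is true.
    At f: \Diamond \Box \Box q requires \Box \Box q at some successor in {a, c, e}.
      At a: \Box \Box q is false.
      At c: \Box \Box q is false.
      At e: \Box \Box q is false.
    So \Diamond \Box \Box q is false at f.
  At f: \Diamond r requires r at some successor in {a, c, e}.
    r holds at a, so \Diamond r is true at f.

Yes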